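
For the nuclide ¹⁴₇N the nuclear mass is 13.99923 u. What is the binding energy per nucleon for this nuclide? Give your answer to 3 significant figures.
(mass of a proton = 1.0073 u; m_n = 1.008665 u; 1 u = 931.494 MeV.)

Z = 7, so N = A − Z = 14 − 7 = 7.
Total constituent mass: 7 × 1.0073 + 7 × 1.008665 = 14.111755 u
Δm = 14.111755 − 13.99923 = 0.112525 u
E_B = 0.112525 × 931.494 = 104.816 MeV
BE/A = 104.816 MeV / 14 = 7.487 MeV/nucleon

7.49 MeV/nucleon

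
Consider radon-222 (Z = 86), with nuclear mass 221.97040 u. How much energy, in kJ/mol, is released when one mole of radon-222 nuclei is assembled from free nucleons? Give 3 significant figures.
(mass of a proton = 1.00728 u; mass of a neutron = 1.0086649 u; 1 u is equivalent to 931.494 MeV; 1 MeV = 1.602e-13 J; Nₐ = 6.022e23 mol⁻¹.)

1.65e+11 kJ/mol

Z = 86, so N = A − Z = 222 − 86 = 136.
Mass of separated nucleons = 86(1.00728) + 136(1.0086649) = 86.62608 + 137.1784264 = 223.8045064 u
Δm = 223.8045064 − 221.97040 = 1.8341064 u
E_B = 1.8341064 × 931.494 = 1708.46 MeV
Per nucleus in joules: 1708.46 MeV × 1.602e-13 J/MeV = 2.7370e-10 J
Per mole: 2.7370e-10 J × 6.022e23 mol⁻¹ = 1.6482e+14 J/mol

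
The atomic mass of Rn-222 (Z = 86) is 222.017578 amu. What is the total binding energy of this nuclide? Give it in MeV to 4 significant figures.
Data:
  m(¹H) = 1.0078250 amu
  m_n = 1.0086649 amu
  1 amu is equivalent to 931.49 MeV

1708 MeV

With 86 protons and 136 neutrons (A = 222):
Σm = 86·m(¹H) + 136·m_n = 86.6729500 + 137.1784264 = 223.8513764 amu
The mass defect is 223.8513764 − 222.017578 = 1.8337984 amu.
E_B = 1.8337984 × 931.49 = 1708.16 MeV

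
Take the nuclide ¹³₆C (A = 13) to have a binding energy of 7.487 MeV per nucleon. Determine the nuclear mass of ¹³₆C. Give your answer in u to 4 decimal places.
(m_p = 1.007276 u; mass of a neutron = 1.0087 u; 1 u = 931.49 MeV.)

13.0001 u

Total binding energy = 13 × 7.487 = 97.331 MeV
Mass defect = 97.331 MeV / (931.49 MeV/u) = 0.104490 u
Constituent mass = 6(1.007276) + 7(1.0087) = 13.104556 u
Nuclear mass = 13.104556 − 0.104490 = 13.000066 u ≈ 13.0001 u (to 4 decimal places)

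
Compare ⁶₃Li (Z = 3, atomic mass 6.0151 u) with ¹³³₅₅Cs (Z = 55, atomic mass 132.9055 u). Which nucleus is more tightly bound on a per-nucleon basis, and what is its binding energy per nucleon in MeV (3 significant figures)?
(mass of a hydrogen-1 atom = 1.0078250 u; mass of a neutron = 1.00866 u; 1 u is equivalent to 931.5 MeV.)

⁶₃Li: Σm = 3(1.0078250) + 3(1.00866) = 6.0494550 u; Δm = 0.0343550 u; E_B = 32.002 MeV; E_B/A = 5.334 MeV
¹³³₅₅Cs: Σm = 55(1.0078250) + 78(1.00866) = 134.1058550 u; Δm = 1.2003550 u; E_B = 1118.1 MeV; E_B/A = 8.407 MeV
¹³³₅₅Cs has the higher binding energy per nucleon, so it is the more tightly bound nucleus.

¹³³₅₅Cs; 8.41 MeV/nucleon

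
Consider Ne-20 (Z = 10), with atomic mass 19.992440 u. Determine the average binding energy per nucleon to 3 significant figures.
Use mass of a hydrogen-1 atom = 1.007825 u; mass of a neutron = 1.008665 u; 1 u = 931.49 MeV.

Σm = 10·m(¹H) + 10·m_n = 10.078250 + 10.086650 = 20.164900 u
Mass defect Δm = 20.164900 − 19.992440 = 0.172460 u
Binding energy = Δm·c² = 0.172460 × 931.49 MeV/u = 160.645 MeV
Dividing by A = 20 gives 8.032 MeV per nucleon.

8.03 MeV/nucleon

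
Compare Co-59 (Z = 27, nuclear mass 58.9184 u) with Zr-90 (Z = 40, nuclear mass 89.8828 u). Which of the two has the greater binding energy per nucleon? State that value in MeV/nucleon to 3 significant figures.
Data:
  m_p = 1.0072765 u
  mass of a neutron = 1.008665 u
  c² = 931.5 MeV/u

Co-59: Σm = 27(1.0072765) + 32(1.008665) = 59.4737455 u; Δm = 0.5553455 u; E_B = 517.30 MeV; E_B/A = 8.768 MeV
Zr-90: Σm = 40(1.0072765) + 50(1.008665) = 90.7243100 u; Δm = 0.8415100 u; E_B = 783.87 MeV; E_B/A = 8.710 MeV
Co-59 has the higher binding energy per nucleon, so it is the more tightly bound nucleus.

Co-59; 8.77 MeV/nucleon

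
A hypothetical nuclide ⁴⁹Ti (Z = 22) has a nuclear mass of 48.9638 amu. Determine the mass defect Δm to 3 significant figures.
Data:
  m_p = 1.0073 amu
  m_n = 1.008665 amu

Z = 22, so N = A − Z = 49 − 22 = 27.
Total constituent mass: 22 × 1.0073 + 27 × 1.008665 = 49.394555 amu
Mass defect Δm = 49.394555 − 48.9638 = 0.430755 amu

0.431 amu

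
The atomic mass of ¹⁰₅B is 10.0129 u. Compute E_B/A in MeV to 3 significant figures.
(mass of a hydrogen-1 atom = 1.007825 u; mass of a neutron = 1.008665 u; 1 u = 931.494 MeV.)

Σm = 5·m(¹H) + 5·m_n = 5.039125 + 5.043325 = 10.082450 u
Δm = 10.082450 − 10.0129 = 0.069550 u
Binding energy = Δm·c² = 0.069550 × 931.494 MeV/u = 64.7854 MeV
Per nucleon: 64.7854 / 10 = 6.479 MeV

6.48 MeV/nucleon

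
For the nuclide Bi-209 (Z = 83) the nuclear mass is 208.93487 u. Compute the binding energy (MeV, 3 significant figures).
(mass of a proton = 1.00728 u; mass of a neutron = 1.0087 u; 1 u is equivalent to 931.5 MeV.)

Z = 83, so N = A − Z = 209 − 83 = 126.
Mass of separated nucleons = 83(1.00728) + 126(1.0087) = 83.60424 + 127.0962 = 210.70044 u
The mass defect is 210.70044 − 208.93487 = 1.76557 u.
Converting to energy: 1.76557 u × 931.5 MeV/u = 1644.63 MeV

1640 MeV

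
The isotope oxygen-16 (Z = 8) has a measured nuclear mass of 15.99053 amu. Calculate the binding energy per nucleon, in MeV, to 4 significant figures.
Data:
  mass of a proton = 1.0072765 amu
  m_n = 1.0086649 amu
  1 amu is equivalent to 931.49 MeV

7.976 MeV/nucleon

Mass of separated nucleons = 8(1.0072765) + 8(1.0086649) = 8.0582120 + 8.0693192 = 16.1275312 amu
Δm = 16.1275312 − 15.99053 = 0.1370012 amu
Converting to energy: 0.1370012 amu × 931.49 MeV/amu = 127.615 MeV
BE/A = 127.615 MeV / 16 = 7.976 MeV/nucleon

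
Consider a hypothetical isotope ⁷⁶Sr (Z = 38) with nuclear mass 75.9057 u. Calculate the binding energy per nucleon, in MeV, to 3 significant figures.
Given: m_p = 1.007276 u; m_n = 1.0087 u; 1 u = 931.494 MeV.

8.60 MeV/nucleon

Mass of separated nucleons = 38(1.007276) + 38(1.0087) = 38.276488 + 38.3306 = 76.607088 u
The mass defect is 76.607088 − 75.9057 = 0.701388 u.
Converting to energy: 0.701388 u × 931.494 MeV/u = 653.339 MeV
Per nucleon: 653.339 / 76 = 8.597 MeV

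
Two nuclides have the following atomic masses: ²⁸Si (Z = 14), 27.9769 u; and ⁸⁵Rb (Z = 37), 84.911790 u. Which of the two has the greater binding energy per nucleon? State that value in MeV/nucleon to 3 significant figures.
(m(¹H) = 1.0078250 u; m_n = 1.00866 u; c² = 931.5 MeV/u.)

²⁸Si: Σm = 14(1.0078250) + 14(1.00866) = 28.2307900 u; Δm = 0.2538900 u; E_B = 236.50 MeV; E_B/A = 8.446 MeV
⁸⁵Rb: Σm = 37(1.0078250) + 48(1.00866) = 85.7052050 u; Δm = 0.7934150 u; E_B = 739.07 MeV; E_B/A = 8.6949 MeV
⁸⁵Rb has the higher binding energy per nucleon, so it is the more tightly bound nucleus.

⁸⁵Rb; 8.69 MeV/nucleon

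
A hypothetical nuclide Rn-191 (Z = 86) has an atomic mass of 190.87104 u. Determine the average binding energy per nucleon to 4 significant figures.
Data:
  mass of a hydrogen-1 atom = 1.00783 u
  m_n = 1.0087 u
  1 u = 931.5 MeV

8.368 MeV/nucleon

Σm = 86·m(¹H) + 105·m_n = 86.67338 + 105.9135 = 192.58688 u
The mass defect is 192.58688 − 190.87104 = 1.71584 u.
Binding energy = Δm·c² = 1.71584 × 931.5 MeV/u = 1598.30 MeV
Per nucleon: 1598.30 / 191 = 8.368 MeV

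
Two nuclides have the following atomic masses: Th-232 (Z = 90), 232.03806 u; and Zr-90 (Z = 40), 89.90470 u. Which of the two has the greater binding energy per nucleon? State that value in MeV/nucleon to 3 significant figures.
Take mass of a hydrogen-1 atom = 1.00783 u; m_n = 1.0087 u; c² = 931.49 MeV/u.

Th-232: Σm = 90(1.00783) + 142(1.0087) = 233.94010 u; Δm = 1.90204 u; E_B = 1771.7 MeV; E_B/A = 7.637 MeV
Zr-90: Σm = 40(1.00783) + 50(1.0087) = 90.74820 u; Δm = 0.84350 u; E_B = 785.71 MeV; E_B/A = 8.730 MeV
Zr-90 has the higher binding energy per nucleon, so it is the more tightly bound nucleus.

Zr-90; 8.73 MeV/nucleon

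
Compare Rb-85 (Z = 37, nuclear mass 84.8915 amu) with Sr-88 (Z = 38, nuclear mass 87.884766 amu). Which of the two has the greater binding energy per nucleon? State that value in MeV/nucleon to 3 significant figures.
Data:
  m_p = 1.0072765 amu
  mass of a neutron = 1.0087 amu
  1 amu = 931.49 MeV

Sr-88; 8.75 MeV/nucleon

Rb-85: Σm = 37(1.0072765) + 48(1.0087) = 85.6868305 amu; Δm = 0.7953305 amu; E_B = 740.84 MeV; E_B/A = 8.716 MeV
Sr-88: Σm = 38(1.0072765) + 50(1.0087) = 88.7115070 amu; Δm = 0.8267410 amu; E_B = 770.10 MeV; E_B/A = 8.751 MeV
Sr-88 has the higher binding energy per nucleon, so it is the more tightly bound nucleus.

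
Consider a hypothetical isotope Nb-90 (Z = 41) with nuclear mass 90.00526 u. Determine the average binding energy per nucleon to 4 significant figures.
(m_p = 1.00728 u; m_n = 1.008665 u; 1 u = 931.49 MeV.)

Total constituent mass: 41 × 1.00728 + 49 × 1.008665 = 90.723065 u
Mass defect Δm = 90.723065 − 90.00526 = 0.717805 u
E_B = 0.717805 × 931.49 = 668.628 MeV
BE/A = 668.628 MeV / 90 = 7.429 MeV/nucleon

7.429 MeV/nucleon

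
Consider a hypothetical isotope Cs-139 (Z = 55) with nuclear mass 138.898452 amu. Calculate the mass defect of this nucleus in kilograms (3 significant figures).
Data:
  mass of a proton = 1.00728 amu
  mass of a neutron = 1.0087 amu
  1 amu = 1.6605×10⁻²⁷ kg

With 55 protons and 84 neutrons (A = 139):
Mass of separated nucleons = 55(1.00728) + 84(1.0087) = 55.40040 + 84.7308 = 140.13120 amu
Δm = 140.13120 − 138.898452 = 1.232748 amu
In SI units: 1.232748 amu × 1.6605×10⁻²⁷ kg/amu = 2.0470e-27 kg

2.05e-27 kg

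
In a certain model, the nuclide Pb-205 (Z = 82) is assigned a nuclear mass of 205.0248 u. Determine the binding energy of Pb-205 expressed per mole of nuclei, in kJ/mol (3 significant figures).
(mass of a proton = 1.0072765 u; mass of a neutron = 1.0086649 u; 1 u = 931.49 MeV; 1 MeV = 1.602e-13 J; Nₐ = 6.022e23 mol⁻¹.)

Total constituent mass: 82 × 1.0072765 + 123 × 1.0086649 = 206.6624557 u
The mass defect is 206.6624557 − 205.0248 = 1.6376557 u.
Converting to energy: 1.6376557 u × 931.49 MeV/u = 1525.46 MeV
Per nucleus in joules: 1525.46 MeV × 1.602e-13 J/MeV = 2.4438e-10 J
Per mole: 2.4438e-10 J × 6.022e23 mol⁻¹ = 1.4717e+14 J/mol

1.47e+11 kJ/mol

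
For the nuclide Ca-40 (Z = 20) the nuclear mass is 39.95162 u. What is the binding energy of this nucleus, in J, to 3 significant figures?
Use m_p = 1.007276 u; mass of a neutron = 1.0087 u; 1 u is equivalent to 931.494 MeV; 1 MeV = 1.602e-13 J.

Σm = 20·m_p + 20·m_n = 20.145520 + 20.1740 = 40.319520 u
Mass defect Δm = 40.319520 − 39.95162 = 0.367900 u
Binding energy = Δm·c² = 0.367900 × 931.494 MeV/u = 342.697 MeV
In joules: 342.697 MeV × 1.602e-13 J/MeV = 5.4900e-11 J

5.49e-11 J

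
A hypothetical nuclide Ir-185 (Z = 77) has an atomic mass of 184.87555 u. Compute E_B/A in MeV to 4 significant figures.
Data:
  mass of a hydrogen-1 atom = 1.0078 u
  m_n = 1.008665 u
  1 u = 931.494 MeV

Total constituent mass: 77 × 1.0078 + 108 × 1.008665 = 186.536420 u
Δm = 186.536420 − 184.87555 = 1.660870 u
Binding energy = Δm·c² = 1.660870 × 931.494 MeV/u = 1547.09 MeV
Dividing by A = 185 gives 8.363 MeV per nucleon.

8.363 MeV/nucleon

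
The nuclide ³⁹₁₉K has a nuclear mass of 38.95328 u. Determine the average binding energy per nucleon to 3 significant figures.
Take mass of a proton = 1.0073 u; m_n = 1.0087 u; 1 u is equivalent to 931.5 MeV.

The nucleus contains 19 protons and 39 − 19 = 20 neutrons.
Total constituent mass: 19 × 1.0073 + 20 × 1.0087 = 39.3127 u
The mass defect is 39.3127 − 38.95328 = 0.35942 u.
E_B = 0.35942 × 931.5 = 334.800 MeV
Dividing by A = 39 gives 8.5846 MeV per nucleon.

8.58 MeV/nucleon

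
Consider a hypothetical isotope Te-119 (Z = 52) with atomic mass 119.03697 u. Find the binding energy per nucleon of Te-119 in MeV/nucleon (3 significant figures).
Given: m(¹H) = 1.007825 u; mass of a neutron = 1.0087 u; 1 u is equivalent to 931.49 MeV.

Σm = 52·m(¹H) + 67·m_n = 52.406900 + 67.5829 = 119.989800 u
The mass defect is 119.989800 − 119.03697 = 0.952830 u.
E_B = 0.952830 × 931.49 = 887.552 MeV
BE/A = 887.552 MeV / 119 = 7.458 MeV/nucleon

7.46 MeV/nucleon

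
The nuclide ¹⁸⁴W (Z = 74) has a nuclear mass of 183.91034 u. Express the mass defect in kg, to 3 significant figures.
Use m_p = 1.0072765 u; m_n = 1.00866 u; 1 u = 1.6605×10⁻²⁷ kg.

2.62e-27 kg

The nucleus contains 74 protons and 184 − 74 = 110 neutrons.
Mass of separated nucleons = 74(1.0072765) + 110(1.00866) = 74.5384610 + 110.95260 = 185.4910610 u
Δm = 185.4910610 − 183.91034 = 1.5807210 u
In SI units: 1.5807210 u × 1.6605×10⁻²⁷ kg/u = 2.6248e-27 kg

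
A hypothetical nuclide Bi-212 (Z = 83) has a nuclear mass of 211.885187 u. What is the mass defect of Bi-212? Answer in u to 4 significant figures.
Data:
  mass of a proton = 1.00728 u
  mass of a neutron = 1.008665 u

The nucleus contains 83 protons and 212 − 83 = 129 neutrons.
Mass of separated nucleons = 83(1.00728) + 129(1.008665) = 83.60424 + 130.117785 = 213.722025 u
Mass defect Δm = 213.722025 − 211.885187 = 1.836838 u

1.837 u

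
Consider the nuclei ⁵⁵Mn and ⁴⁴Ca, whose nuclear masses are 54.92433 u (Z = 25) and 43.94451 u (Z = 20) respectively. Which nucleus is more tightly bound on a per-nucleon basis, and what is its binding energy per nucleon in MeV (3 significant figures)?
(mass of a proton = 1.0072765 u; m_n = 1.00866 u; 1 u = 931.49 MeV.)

⁵⁵Mn; 8.76 MeV/nucleon

⁵⁵Mn: Σm = 25(1.0072765) + 30(1.00866) = 55.4417125 u; Δm = 0.5173825 u; E_B = 481.937 MeV; E_B/A = 8.762 MeV
⁴⁴Ca: Σm = 20(1.0072765) + 24(1.00866) = 44.3533700 u; Δm = 0.4088600 u; E_B = 380.85 MeV; E_B/A = 8.656 MeV
⁵⁵Mn has the higher binding energy per nucleon, so it is the more tightly bound nucleus.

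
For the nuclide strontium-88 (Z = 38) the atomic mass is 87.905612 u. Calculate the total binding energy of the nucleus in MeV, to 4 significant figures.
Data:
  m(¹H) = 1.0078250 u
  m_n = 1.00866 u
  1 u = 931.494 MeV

Σm = 38·m(¹H) + 50·m_n = 38.2973500 + 50.43300 = 88.7303500 u
Mass defect Δm = 88.7303500 − 87.905612 = 0.8247380 u
E_B = 0.8247380 × 931.494 = 768.238 MeV

768.2 MeV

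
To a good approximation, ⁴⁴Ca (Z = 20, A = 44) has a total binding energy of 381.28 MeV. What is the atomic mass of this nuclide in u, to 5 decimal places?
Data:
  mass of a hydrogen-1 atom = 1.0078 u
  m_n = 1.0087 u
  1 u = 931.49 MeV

43.95548 u

Mass defect = 381.28 MeV / (931.49 MeV/u) = 0.4093227 u
Constituent mass = 20(1.0078) + 24(1.0087) = 44.3648 u
Atomic mass = 44.3648 − 0.4093227 = 43.9554773 u ≈ 43.95548 u (to 5 decimal places)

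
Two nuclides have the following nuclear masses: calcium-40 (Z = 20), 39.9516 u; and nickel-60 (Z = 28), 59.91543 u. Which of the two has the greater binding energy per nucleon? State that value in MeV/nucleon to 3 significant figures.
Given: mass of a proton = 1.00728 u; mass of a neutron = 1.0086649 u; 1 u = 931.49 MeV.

nickel-60; 8.78 MeV/nucleon

calcium-40: Σm = 20(1.00728) + 20(1.0086649) = 40.3188980 u; Δm = 0.3672980 u; E_B = 342.13 MeV; E_B/A = 8.553 MeV
nickel-60: Σm = 28(1.00728) + 32(1.0086649) = 60.4811168 u; Δm = 0.5656868 u; E_B = 526.93 MeV; E_B/A = 8.782 MeV
nickel-60 has the higher binding energy per nucleon, so it is the more tightly bound nucleus.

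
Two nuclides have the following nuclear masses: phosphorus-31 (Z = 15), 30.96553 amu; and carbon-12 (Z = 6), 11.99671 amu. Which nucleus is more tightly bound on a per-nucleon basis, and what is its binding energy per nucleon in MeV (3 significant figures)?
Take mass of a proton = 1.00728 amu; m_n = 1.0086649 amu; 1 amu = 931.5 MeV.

phosphorus-31: Σm = 15(1.00728) + 16(1.0086649) = 31.2478384 amu; Δm = 0.2823084 amu; E_B = 262.97 MeV; E_B/A = 8.483 MeV
carbon-12: Σm = 6(1.00728) + 6(1.0086649) = 12.0956694 amu; Δm = 0.0989594 amu; E_B = 92.181 MeV; E_B/A = 7.682 MeV
phosphorus-31 has the higher binding energy per nucleon, so it is the more tightly bound nucleus.

phosphorus-31; 8.48 MeV/nucleon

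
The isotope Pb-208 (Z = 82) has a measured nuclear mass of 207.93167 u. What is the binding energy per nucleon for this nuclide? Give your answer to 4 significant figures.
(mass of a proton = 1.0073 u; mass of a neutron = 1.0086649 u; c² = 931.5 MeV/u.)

7.876 MeV/nucleon

The nucleus contains 82 protons and 208 − 82 = 126 neutrons.
Mass of separated nucleons = 82(1.0073) + 126(1.0086649) = 82.5986 + 127.0917774 = 209.6903774 u
Mass defect Δm = 209.6903774 − 207.93167 = 1.7587074 u
Binding energy = Δm·c² = 1.7587074 × 931.5 MeV/u = 1638.24 MeV
Per nucleon: 1638.24 / 208 = 7.876 MeV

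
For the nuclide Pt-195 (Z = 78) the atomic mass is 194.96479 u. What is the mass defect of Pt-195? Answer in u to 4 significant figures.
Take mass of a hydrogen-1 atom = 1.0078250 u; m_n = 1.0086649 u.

1.659 u

Mass of separated nucleons = 78(1.0078250) + 117(1.0086649) = 78.6103500 + 118.0137933 = 196.6241433 u
The mass defect is 196.6241433 − 194.96479 = 1.6593533 u.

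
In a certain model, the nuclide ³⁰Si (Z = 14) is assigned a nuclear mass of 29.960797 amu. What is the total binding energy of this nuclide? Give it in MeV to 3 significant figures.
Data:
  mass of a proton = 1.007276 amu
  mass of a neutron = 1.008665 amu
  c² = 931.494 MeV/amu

The nucleus contains 14 protons and 30 − 14 = 16 neutrons.
Mass of separated nucleons = 14(1.007276) + 16(1.008665) = 14.101864 + 16.138640 = 30.240504 amu
The mass defect is 30.240504 − 29.960797 = 0.279707 amu.
E_B = 0.279707 × 931.494 = 260.545 MeV

261 MeV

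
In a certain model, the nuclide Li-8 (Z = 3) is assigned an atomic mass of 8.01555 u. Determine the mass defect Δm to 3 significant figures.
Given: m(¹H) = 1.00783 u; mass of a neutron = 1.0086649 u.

Mass of separated nucleons = 3(1.00783) + 5(1.0086649) = 3.02349 + 5.0433245 = 8.0668145 u
The mass defect is 8.0668145 − 8.01555 = 0.0512645 u.

0.0513 u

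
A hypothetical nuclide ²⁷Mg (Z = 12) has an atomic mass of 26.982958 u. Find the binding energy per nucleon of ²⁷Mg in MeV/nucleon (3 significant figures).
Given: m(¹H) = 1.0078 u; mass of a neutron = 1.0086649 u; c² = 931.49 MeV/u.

8.30 MeV/nucleon

Σm = 12·m(¹H) + 15·m_n = 12.0936 + 15.1299735 = 27.2235735 u
The mass defect is 27.2235735 − 26.982958 = 0.2406155 u.
E_B = 0.2406155 × 931.49 = 224.131 MeV
Per nucleon: 224.131 / 27 = 8.301 MeV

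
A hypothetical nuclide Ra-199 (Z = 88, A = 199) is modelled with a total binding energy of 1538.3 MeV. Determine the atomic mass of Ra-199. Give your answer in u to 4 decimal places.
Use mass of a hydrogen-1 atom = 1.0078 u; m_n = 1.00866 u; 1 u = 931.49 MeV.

198.9962 u

Mass defect = 1538.3 MeV / (931.49 MeV/u) = 1.651440 u
Constituent mass = 88(1.0078) + 111(1.00866) = 200.64766 u
Atomic mass = 200.64766 − 1.651440 = 198.996220 u ≈ 198.9962 u (to 4 decimal places)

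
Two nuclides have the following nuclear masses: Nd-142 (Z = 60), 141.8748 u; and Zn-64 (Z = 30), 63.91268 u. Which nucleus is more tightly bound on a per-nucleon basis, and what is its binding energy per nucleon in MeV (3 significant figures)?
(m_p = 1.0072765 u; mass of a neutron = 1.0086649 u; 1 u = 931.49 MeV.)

Nd-142: Σm = 60(1.0072765) + 82(1.0086649) = 143.1471118 u; Δm = 1.2723118 u; E_B = 1185.1 MeV; E_B/A = 8.346 MeV
Zn-64: Σm = 30(1.0072765) + 34(1.0086649) = 64.5129016 u; Δm = 0.6002216 u; E_B = 559.10 MeV; E_B/A = 8.736 MeV
Zn-64 has the higher binding energy per nucleon, so it is the more tightly bound nucleus.

Zn-64; 8.74 MeV/nucleon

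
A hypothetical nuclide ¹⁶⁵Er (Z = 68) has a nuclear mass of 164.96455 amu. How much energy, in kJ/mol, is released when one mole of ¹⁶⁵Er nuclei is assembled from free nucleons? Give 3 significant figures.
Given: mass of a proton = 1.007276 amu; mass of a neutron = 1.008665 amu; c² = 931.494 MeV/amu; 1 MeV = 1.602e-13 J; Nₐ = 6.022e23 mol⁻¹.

Mass of separated nucleons = 68(1.007276) + 97(1.008665) = 68.494768 + 97.840505 = 166.335273 amu
Mass defect Δm = 166.335273 − 164.96455 = 1.370723 amu
Binding energy = Δm·c² = 1.370723 × 931.494 MeV/amu = 1276.82 MeV
Per nucleus in joules: 1276.82 MeV × 1.602e-13 J/MeV = 2.0455e-10 J
Per mole: 2.0455e-10 J × 6.022e23 mol⁻¹ = 1.2318e+14 J/mol

1.23e+11 kJ/mol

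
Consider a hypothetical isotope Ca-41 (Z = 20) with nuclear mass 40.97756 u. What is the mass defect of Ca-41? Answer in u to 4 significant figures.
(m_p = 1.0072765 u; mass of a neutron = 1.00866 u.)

Σm = 20·m_p + 21·m_n = 20.1455300 + 21.18186 = 41.3273900 u
Mass defect Δm = 41.3273900 − 40.97756 = 0.3498300 u

0.3498 u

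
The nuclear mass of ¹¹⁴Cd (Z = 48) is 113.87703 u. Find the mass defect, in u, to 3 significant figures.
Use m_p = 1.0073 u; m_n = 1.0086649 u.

1.05 u

Total constituent mass: 48 × 1.0073 + 66 × 1.0086649 = 114.9222834 u
Mass defect Δm = 114.9222834 − 113.87703 = 1.0452534 u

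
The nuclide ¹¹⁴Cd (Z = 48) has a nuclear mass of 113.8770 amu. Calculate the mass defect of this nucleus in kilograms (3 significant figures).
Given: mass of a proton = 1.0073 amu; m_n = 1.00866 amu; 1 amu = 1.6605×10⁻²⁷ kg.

1.74e-27 kg

Z = 48, so N = A − Z = 114 − 48 = 66.
Total constituent mass: 48 × 1.0073 + 66 × 1.00866 = 114.92196 amu
The mass defect is 114.92196 − 113.8770 = 1.04496 amu.
In SI units: 1.04496 amu × 1.6605×10⁻²⁷ kg/amu = 1.7352e-27 kg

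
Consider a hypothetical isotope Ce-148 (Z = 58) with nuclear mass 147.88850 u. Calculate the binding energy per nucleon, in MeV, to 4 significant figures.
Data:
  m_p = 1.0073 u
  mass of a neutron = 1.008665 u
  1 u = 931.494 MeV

8.275 MeV/nucleon

Mass of separated nucleons = 58(1.0073) + 90(1.008665) = 58.4234 + 90.779850 = 149.203250 u
Mass defect Δm = 149.203250 − 147.88850 = 1.314750 u
E_B = 1.314750 × 931.494 = 1224.68 MeV
Dividing by A = 148 gives 8.275 MeV per nucleon.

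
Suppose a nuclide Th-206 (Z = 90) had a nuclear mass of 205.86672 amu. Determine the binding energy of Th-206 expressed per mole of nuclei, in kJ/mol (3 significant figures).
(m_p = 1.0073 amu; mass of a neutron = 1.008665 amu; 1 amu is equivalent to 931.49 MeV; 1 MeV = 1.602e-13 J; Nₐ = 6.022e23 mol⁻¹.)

With 90 protons and 116 neutrons (A = 206):
Σm = 90·m_p + 116·m_n = 90.6570 + 117.005140 = 207.662140 amu
Mass defect Δm = 207.662140 − 205.86672 = 1.795420 amu
Converting to energy: 1.795420 amu × 931.49 MeV/amu = 1672.42 MeV
Per nucleus in joules: 1672.42 MeV × 1.602e-13 J/MeV = 2.6792e-10 J
Per mole: 2.6792e-10 J × 6.022e23 mol⁻¹ = 1.6134e+14 J/mol

1.61e+11 kJ/mol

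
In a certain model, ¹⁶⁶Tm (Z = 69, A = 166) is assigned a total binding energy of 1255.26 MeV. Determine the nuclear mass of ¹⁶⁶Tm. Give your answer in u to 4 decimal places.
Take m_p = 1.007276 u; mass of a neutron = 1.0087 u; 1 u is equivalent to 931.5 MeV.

Mass defect = 1255.26 MeV / (931.5 MeV/u) = 1.347568 u
Constituent mass = 69(1.007276) + 97(1.0087) = 167.345944 u
Nuclear mass = 167.345944 − 1.347568 = 165.998376 u ≈ 165.9984 u (to 4 decimal places)

165.9984 u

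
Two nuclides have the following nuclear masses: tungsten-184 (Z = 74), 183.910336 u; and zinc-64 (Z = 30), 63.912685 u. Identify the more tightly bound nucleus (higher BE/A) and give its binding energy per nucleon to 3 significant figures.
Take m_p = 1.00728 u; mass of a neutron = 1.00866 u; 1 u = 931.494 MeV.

zinc-64; 8.74 MeV/nucleon

tungsten-184: Σm = 74(1.00728) + 110(1.00866) = 185.49132 u; Δm = 1.580984 u; E_B = 1472.7 MeV; E_B/A = 8.004 MeV
zinc-64: Σm = 30(1.00728) + 34(1.00866) = 64.51284 u; Δm = 0.600155 u; E_B = 559.04 MeV; E_B/A = 8.735 MeV
zinc-64 has the higher binding energy per nucleon, so it is the more tightly bound nucleus.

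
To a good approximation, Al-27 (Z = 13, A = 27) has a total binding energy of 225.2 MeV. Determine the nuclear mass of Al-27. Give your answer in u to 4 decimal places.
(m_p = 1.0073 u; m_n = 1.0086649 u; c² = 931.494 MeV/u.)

Mass defect = 225.2 MeV / (931.494 MeV/u) = 0.241762 u
Constituent mass = 13(1.0073) + 14(1.0086649) = 27.2162086 u
Nuclear mass = 27.2162086 − 0.241762 = 26.9744466 u ≈ 26.9744 u (to 4 decimal places)

26.9744 u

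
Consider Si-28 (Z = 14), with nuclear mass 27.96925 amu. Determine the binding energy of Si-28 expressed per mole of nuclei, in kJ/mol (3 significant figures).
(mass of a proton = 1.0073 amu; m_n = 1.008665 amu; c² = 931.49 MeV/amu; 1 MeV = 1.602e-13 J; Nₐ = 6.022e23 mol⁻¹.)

Mass of separated nucleons = 14(1.0073) + 14(1.008665) = 14.1022 + 14.121310 = 28.223510 amu
Δm = 28.223510 − 27.96925 = 0.254260 amu
Binding energy = Δm·c² = 0.254260 × 931.49 MeV/amu = 236.841 MeV
Per nucleus in joules: 236.841 MeV × 1.602e-13 J/MeV = 3.7942e-11 J
Per mole: 3.7942e-11 J × 6.022e23 mol⁻¹ = 2.2849e+13 J/mol

2.28e+10 kJ/mol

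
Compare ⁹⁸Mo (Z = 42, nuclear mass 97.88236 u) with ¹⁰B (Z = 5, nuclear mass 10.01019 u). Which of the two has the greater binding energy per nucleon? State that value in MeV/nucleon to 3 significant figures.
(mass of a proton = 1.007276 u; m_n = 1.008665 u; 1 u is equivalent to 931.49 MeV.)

⁹⁸Mo; 8.64 MeV/nucleon

⁹⁸Mo: Σm = 42(1.007276) + 56(1.008665) = 98.790832 u; Δm = 0.908472 u; E_B = 846.23 MeV; E_B/A = 8.635 MeV
¹⁰B: Σm = 5(1.007276) + 5(1.008665) = 10.079705 u; Δm = 0.069515 u; E_B = 64.753 MeV; E_B/A = 6.475 MeV
⁹⁸Mo has the higher binding energy per nucleon, so it is the more tightly bound nucleus.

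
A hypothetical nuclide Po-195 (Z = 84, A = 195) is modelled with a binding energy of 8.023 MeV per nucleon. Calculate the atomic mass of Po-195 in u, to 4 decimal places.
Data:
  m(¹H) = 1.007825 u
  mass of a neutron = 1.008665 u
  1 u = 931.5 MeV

194.9396 u

Total binding energy = 195 × 8.023 = 1564.485 MeV
Mass defect = 1564.485 MeV / (931.5 MeV/u) = 1.679533 u
Constituent mass = 84(1.007825) + 111(1.008665) = 196.619115 u
Atomic mass = 196.619115 − 1.679533 = 194.939582 u ≈ 194.9396 u (to 4 decimal places)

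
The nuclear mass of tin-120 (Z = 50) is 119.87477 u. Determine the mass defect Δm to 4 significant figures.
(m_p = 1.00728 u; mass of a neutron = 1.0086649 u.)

1.096 u

With 50 protons and 70 neutrons (A = 120):
Σm = 50·m_p + 70·m_n = 50.36400 + 70.6065430 = 120.9705430 u
Mass defect Δm = 120.9705430 − 119.87477 = 1.0957730 u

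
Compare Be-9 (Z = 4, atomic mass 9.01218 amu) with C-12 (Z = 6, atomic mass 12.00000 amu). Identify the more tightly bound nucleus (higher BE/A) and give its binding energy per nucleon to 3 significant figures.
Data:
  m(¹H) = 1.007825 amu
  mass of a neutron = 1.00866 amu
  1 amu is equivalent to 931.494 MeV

Be-9: Σm = 4(1.007825) + 5(1.00866) = 9.074600 amu; Δm = 0.062420 amu; E_B = 58.144 MeV; E_B/A = 6.460 MeV
C-12: Σm = 6(1.007825) + 6(1.00866) = 12.098910 amu; Δm = 0.098910 amu; E_B = 92.134 MeV; E_B/A = 7.678 MeV
C-12 has the higher binding energy per nucleon, so it is the more tightly bound nucleus.

C-12; 7.68 MeV/nucleon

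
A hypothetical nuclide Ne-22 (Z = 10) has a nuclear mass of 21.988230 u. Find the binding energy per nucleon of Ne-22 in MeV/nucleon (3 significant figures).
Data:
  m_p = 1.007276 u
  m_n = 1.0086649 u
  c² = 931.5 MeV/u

7.98 MeV/nucleon

The nucleus contains 10 protons and 22 − 10 = 12 neutrons.
Mass of separated nucleons = 10(1.007276) + 12(1.0086649) = 10.072760 + 12.1039788 = 22.1767388 u
Δm = 22.1767388 − 21.988230 = 0.1885088 u
Converting to energy: 0.1885088 u × 931.5 MeV/u = 175.596 MeV
BE/A = 175.596 MeV / 22 = 7.982 MeV/nucleon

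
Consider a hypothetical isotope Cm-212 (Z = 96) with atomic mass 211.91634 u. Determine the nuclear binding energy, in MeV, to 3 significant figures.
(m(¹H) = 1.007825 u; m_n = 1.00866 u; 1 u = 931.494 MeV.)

The nucleus contains 96 protons and 212 − 96 = 116 neutrons.
Σm = 96·m(¹H) + 116·m_n = 96.751200 + 117.00456 = 213.755760 u
Mass defect Δm = 213.755760 − 211.91634 = 1.839420 u
Binding energy = Δm·c² = 1.839420 × 931.494 MeV/u = 1713.41 MeV

1710 MeV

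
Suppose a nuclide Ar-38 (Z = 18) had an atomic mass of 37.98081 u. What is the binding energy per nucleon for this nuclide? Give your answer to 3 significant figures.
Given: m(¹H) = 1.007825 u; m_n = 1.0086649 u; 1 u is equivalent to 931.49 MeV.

With 18 protons and 20 neutrons (A = 38):
Mass of separated nucleons = 18(1.007825) + 20(1.0086649) = 18.140850 + 20.1732980 = 38.3141480 u
Mass defect Δm = 38.3141480 − 37.98081 = 0.3333380 u
E_B = 0.3333380 × 931.49 = 310.501 MeV
BE/A = 310.501 MeV / 38 = 8.171 MeV/nucleon

8.17 MeV/nucleon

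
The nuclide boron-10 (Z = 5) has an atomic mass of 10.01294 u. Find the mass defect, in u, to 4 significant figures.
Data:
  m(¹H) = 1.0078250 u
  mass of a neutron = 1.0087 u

Σm = 5·m(¹H) + 5·m_n = 5.0391250 + 5.0435 = 10.0826250 u
Δm = 10.0826250 − 10.01294 = 0.0696850 u

0.06969 u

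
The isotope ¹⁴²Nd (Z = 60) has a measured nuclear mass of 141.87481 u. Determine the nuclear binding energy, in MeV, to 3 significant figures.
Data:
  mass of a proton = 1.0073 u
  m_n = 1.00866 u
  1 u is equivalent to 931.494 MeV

Mass of separated nucleons = 60(1.0073) + 82(1.00866) = 60.4380 + 82.71012 = 143.14812 u
The mass defect is 143.14812 − 141.87481 = 1.27331 u.
Converting to energy: 1.27331 u × 931.494 MeV/u = 1186.08 MeV

1190 MeV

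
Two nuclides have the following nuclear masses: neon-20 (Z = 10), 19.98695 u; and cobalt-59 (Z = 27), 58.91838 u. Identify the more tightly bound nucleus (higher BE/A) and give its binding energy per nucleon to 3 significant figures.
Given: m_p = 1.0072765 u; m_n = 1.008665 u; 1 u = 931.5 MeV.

cobalt-59; 8.77 MeV/nucleon

neon-20: Σm = 10(1.0072765) + 10(1.008665) = 20.1594150 u; Δm = 0.1724650 u; E_B = 160.65 MeV; E_B/A = 8.033 MeV
cobalt-59: Σm = 27(1.0072765) + 32(1.008665) = 59.4737455 u; Δm = 0.5553655 u; E_B = 517.32 MeV; E_B/A = 8.768 MeV
cobalt-59 has the higher binding energy per nucleon, so it is the more tightly bound nucleus.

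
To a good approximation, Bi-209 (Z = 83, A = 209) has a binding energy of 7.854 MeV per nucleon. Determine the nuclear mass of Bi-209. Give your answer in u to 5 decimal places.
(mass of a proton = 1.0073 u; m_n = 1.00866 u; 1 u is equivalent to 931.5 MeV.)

208.93486 u

Total binding energy = 209 × 7.854 = 1641.486 MeV
Mass defect = 1641.486 MeV / (931.5 MeV/u) = 1.7621965 u
Constituent mass = 83(1.0073) + 126(1.00866) = 210.69706 u
Nuclear mass = 210.69706 − 1.7621965 = 208.9348635 u ≈ 208.93486 u (to 5 decimal places)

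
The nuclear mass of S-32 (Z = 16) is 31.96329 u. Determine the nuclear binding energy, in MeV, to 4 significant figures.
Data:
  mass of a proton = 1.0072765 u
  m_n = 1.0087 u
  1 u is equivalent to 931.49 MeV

272.3 MeV

Mass of separated nucleons = 16(1.0072765) + 16(1.0087) = 16.1164240 + 16.1392 = 32.2556240 u
The mass defect is 32.2556240 − 31.96329 = 0.2923340 u.
Binding energy = Δm·c² = 0.2923340 × 931.49 MeV/u = 272.306 MeV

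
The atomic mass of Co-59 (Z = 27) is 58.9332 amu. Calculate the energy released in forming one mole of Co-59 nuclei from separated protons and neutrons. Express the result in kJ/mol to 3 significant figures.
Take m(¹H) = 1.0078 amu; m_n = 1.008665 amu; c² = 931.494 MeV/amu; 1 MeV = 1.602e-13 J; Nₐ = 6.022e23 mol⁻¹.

4.98e+10 kJ/mol

The nucleus contains 27 protons and 59 − 27 = 32 neutrons.
Σm = 27·m(¹H) + 32·m_n = 27.2106 + 32.277280 = 59.487880 amu
The mass defect is 59.487880 − 58.9332 = 0.554680 amu.
Binding energy = Δm·c² = 0.554680 × 931.494 MeV/amu = 516.681 MeV
Per nucleus in joules: 516.681 MeV × 1.602e-13 J/MeV = 8.2772e-11 J
Per mole: 8.2772e-11 J × 6.022e23 mol⁻¹ = 4.9845e+13 J/mol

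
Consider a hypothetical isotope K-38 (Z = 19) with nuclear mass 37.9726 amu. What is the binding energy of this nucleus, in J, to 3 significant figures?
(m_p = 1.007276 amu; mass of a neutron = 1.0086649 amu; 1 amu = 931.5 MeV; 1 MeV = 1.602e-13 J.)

The nucleus contains 19 protons and 38 − 19 = 19 neutrons.
Total constituent mass: 19 × 1.007276 + 19 × 1.0086649 = 38.3028771 amu
Δm = 38.3028771 − 37.9726 = 0.3302771 amu
Binding energy = Δm·c² = 0.3302771 × 931.5 MeV/amu = 307.653 MeV
In joules: 307.653 MeV × 1.602e-13 J/MeV = 4.9286e-11 J

4.93e-11 J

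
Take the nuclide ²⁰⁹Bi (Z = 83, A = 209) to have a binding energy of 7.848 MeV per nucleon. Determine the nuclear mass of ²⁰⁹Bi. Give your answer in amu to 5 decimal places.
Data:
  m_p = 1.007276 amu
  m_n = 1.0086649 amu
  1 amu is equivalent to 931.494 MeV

208.93482 amu

Total binding energy = 209 × 7.848 = 1640.232 MeV
Mass defect = 1640.232 MeV / (931.494 MeV/amu) = 1.7608616 amu
Constituent mass = 83(1.007276) + 126(1.0086649) = 210.6956854 amu
Nuclear mass = 210.6956854 − 1.7608616 = 208.9348238 amu ≈ 208.93482 amu (to 5 decimal places)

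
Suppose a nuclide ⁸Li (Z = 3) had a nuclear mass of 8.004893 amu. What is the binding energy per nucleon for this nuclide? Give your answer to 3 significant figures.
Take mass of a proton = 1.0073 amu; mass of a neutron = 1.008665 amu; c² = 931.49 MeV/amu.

Z = 3, so N = A − Z = 8 − 3 = 5.
Total constituent mass: 3 × 1.0073 + 5 × 1.008665 = 8.065225 amu
Mass defect Δm = 8.065225 − 8.004893 = 0.060332 amu
Binding energy = Δm·c² = 0.060332 × 931.49 MeV/amu = 56.1987 MeV
Per nucleon: 56.1987 / 8 = 7.0248 MeV

7.02 MeV/nucleon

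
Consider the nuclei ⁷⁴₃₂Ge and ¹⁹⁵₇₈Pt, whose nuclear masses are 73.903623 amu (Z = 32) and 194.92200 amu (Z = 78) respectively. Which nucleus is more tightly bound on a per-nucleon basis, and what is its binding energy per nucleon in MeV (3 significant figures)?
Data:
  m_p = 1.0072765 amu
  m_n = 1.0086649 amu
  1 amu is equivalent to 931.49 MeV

⁷⁴₃₂Ge: Σm = 32(1.0072765) + 42(1.0086649) = 74.5967738 amu; Δm = 0.6931508 amu; E_B = 645.66 MeV; E_B/A = 8.725 MeV
¹⁹⁵₇₈Pt: Σm = 78(1.0072765) + 117(1.0086649) = 196.5813603 amu; Δm = 1.6593603 amu; E_B = 1545.7 MeV; E_B/A = 7.927 MeV
⁷⁴₃₂Ge has the higher binding energy per nucleon, so it is the more tightly bound nucleus.

⁷⁴₃₂Ge; 8.73 MeV/nucleon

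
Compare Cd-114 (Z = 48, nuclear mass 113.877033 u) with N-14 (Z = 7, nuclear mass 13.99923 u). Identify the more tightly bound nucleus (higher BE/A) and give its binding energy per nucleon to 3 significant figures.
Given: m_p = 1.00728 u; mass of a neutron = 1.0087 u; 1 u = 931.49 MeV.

Cd-114; 8.55 MeV/nucleon

Cd-114: Σm = 48(1.00728) + 66(1.0087) = 114.92364 u; Δm = 1.046607 u; E_B = 974.90 MeV; E_B/A = 8.552 MeV
N-14: Σm = 7(1.00728) + 7(1.0087) = 14.11186 u; Δm = 0.11263 u; E_B = 104.91 MeV; E_B/A = 7.494 MeV
Cd-114 has the higher binding energy per nucleon, so it is the more tightly bound nucleus.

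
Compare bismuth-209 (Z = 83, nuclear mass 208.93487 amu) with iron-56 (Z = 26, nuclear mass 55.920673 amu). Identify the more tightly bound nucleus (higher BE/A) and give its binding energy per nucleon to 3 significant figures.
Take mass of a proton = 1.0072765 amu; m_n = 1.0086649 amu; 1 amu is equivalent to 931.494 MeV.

iron-56; 8.79 MeV/nucleon

bismuth-209: Σm = 83(1.0072765) + 126(1.0086649) = 210.6957269 amu; Δm = 1.7608569 amu; E_B = 1640.2 MeV; E_B/A = 7.848 MeV
iron-56: Σm = 26(1.0072765) + 30(1.0086649) = 56.4491360 amu; Δm = 0.5284630 amu; E_B = 492.26 MeV; E_B/A = 8.790 MeV
iron-56 has the higher binding energy per nucleon, so it is the more tightly bound nucleus.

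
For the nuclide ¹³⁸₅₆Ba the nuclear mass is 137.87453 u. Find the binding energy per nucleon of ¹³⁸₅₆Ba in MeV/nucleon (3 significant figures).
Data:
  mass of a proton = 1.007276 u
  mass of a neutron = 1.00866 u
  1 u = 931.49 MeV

Z = 56, so N = A − Z = 138 − 56 = 82.
Mass of separated nucleons = 56(1.007276) + 82(1.00866) = 56.407456 + 82.71012 = 139.117576 u
Mass defect Δm = 139.117576 − 137.87453 = 1.243046 u
Binding energy = Δm·c² = 1.243046 × 931.49 MeV/u = 1157.88 MeV
Dividing by A = 138 gives 8.390 MeV per nucleon.

8.39 MeV/nucleon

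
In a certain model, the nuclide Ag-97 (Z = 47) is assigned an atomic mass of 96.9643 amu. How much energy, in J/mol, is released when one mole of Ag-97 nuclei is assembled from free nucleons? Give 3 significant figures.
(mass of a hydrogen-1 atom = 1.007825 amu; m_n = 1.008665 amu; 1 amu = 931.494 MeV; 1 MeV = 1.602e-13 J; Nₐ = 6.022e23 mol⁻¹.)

With 47 protons and 50 neutrons (A = 97):
Total constituent mass: 47 × 1.007825 + 50 × 1.008665 = 97.801025 amu
Δm = 97.801025 − 96.9643 = 0.836725 amu
E_B = 0.836725 × 931.494 = 779.404 MeV
Per nucleus in joules: 779.404 MeV × 1.602e-13 J/MeV = 1.2486e-10 J
Per mole: 1.2486e-10 J × 6.022e23 mol⁻¹ = 7.5191e+13 J/mol

7.52e+13 J/mol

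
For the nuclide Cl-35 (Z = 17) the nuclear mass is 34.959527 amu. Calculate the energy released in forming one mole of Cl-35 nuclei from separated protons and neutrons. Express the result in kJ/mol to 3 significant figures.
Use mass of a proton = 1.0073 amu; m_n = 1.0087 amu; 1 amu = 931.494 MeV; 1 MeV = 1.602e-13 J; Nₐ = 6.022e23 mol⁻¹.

2.89e+10 kJ/mol

Total constituent mass: 17 × 1.0073 + 18 × 1.0087 = 35.2807 amu
The mass defect is 35.2807 − 34.959527 = 0.321173 amu.
Converting to energy: 0.321173 amu × 931.494 MeV/amu = 299.171 MeV
Per nucleus in joules: 299.171 MeV × 1.602e-13 J/MeV = 4.7927e-11 J
Per mole: 4.7927e-11 J × 6.022e23 mol⁻¹ = 2.8862e+13 J/mol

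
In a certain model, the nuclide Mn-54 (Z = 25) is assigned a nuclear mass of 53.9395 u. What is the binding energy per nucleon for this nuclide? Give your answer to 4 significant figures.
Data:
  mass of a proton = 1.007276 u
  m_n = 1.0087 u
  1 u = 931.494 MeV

Σm = 25·m_p + 29·m_n = 25.181900 + 29.2523 = 54.434200 u
The mass defect is 54.434200 − 53.9395 = 0.494700 u.
Converting to energy: 0.494700 u × 931.494 MeV/u = 460.810 MeV
Per nucleon: 460.810 / 54 = 8.534 MeV

8.534 MeV/nucleon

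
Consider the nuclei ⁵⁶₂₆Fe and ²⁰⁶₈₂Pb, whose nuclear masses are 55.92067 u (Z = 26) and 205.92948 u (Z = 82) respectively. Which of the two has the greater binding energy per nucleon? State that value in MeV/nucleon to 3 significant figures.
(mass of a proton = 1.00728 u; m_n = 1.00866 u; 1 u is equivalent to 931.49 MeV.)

⁵⁶₂₆Fe; 8.79 MeV/nucleon

⁵⁶₂₆Fe: Σm = 26(1.00728) + 30(1.00866) = 56.44908 u; Δm = 0.52841 u; E_B = 492.21 MeV; E_B/A = 8.789 MeV
²⁰⁶₈₂Pb: Σm = 82(1.00728) + 124(1.00866) = 207.67080 u; Δm = 1.74132 u; E_B = 1622.0 MeV; E_B/A = 7.874 MeV
⁵⁶₂₆Fe has the higher binding energy per nucleon, so it is the more tightly bound nucleus.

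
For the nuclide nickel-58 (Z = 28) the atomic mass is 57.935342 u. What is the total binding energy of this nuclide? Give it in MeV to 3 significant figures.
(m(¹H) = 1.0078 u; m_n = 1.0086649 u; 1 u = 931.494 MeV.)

Σm = 28·m(¹H) + 30·m_n = 28.2184 + 30.2599470 = 58.4783470 u
The mass defect is 58.4783470 − 57.935342 = 0.5430050 u.
E_B = 0.5430050 × 931.494 = 505.806 MeV

506 MeV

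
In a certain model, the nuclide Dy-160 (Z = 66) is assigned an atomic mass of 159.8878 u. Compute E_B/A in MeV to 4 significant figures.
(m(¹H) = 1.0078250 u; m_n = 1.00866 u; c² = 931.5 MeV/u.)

Σm = 66·m(¹H) + 94·m_n = 66.5164500 + 94.81404 = 161.3304900 u
Δm = 161.3304900 − 159.8878 = 1.4426900 u
Converting to energy: 1.4426900 u × 931.5 MeV/u = 1343.87 MeV
BE/A = 1343.87 MeV / 160 = 8.399 MeV/nucleon

8.399 MeV/nucleon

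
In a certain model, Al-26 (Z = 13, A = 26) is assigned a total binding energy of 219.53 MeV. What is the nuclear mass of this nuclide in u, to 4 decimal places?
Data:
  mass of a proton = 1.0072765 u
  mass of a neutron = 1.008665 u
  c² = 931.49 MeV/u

25.9716 u

Mass defect = 219.53 MeV / (931.49 MeV/u) = 0.235676 u
Constituent mass = 13(1.0072765) + 13(1.008665) = 26.2072395 u
Nuclear mass = 26.2072395 − 0.235676 = 25.9715635 u ≈ 25.9716 u (to 4 decimal places)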